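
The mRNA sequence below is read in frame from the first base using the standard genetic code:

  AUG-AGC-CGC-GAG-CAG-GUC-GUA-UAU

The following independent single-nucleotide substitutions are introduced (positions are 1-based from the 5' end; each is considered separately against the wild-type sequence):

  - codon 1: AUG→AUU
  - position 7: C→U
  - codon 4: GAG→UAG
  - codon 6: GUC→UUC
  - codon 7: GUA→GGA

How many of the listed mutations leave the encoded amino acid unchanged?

0

Codon 1: AUG (Met) → AUU (Ile) — missense.
Codon 3: CGC (Arg) → UGC (Cys) — missense.
Codon 4: GAG (Glu) → UAG (Stop) — nonsense.
Codon 6: GUC (Val) → UUC (Phe) — missense.
Codon 7: GUA (Val) → GGA (Gly) — missense.
Synonymous: 0 of 5.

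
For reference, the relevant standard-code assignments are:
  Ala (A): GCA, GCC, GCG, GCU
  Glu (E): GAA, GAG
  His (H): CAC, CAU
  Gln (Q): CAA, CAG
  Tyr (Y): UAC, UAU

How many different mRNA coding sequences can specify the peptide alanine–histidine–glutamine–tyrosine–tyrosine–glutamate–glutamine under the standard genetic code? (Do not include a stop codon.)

256

Ala: 4 codons.
His: 2 codons.
Gln: 2 codons.
Tyr: 2 codons.
Tyr: 2 codons.
Glu: 2 codons.
Gln: 2 codons.
4 × 2 × 2 × 2 × 2 × 2 × 2 = 256.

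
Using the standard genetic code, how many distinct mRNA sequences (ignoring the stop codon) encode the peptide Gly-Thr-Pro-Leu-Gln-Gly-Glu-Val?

Gly: 4 codons.
Thr: 4 codons.
Pro: 4 codons.
Leu: 6 codons.
Gln: 2 codons.
Gly: 4 codons.
Glu: 2 codons.
Val: 4 codons.
4 × 4 × 4 × 6 × 2 × 4 × 2 × 4 = 24576.

24576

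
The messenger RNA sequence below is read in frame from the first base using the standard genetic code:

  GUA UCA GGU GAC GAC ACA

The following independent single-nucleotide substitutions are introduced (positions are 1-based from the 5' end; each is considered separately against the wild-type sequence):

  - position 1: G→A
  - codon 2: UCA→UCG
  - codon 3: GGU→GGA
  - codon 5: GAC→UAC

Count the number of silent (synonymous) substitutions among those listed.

2

Codon 1: GUA (Val) → AUA (Ile) — missense.
Codon 2: UCA (Ser) → UCG (Ser) — synonymous.
Codon 3: GGU (Gly) → GGA (Gly) — synonymous.
Codon 5: GAC (Asp) → UAC (Tyr) — missense.
Synonymous: 2 of 4.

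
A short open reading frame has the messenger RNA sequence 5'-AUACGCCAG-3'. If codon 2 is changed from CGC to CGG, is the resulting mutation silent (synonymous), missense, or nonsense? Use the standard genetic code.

Position 6 falls in codon 2: CGC → Arg.
After the substitution the codon is CGG → Arg.
Both encode Arg, so the change is synonymous.

silent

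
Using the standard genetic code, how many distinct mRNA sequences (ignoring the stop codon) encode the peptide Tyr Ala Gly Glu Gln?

Tyr: 2 codons.
Ala: 4 codons.
Gly: 4 codons.
Glu: 2 codons.
Gln: 2 codons.
2 × 4 × 4 × 2 × 2 = 128.

128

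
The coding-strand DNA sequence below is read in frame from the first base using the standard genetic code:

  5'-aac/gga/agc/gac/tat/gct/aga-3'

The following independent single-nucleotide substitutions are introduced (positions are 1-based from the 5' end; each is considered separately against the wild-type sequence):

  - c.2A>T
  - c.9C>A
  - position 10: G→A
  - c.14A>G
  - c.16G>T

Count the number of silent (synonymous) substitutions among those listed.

Codon 1: AAC (Asn) → ATC (Ile) — missense.
Codon 3: AGC (Ser) → AGA (Arg) — missense.
Codon 4: GAC (Asp) → AAC (Asn) — missense.
Codon 5: TAT (Tyr) → TGT (Cys) — missense.
Codon 6: GCT (Ala) → TCT (Ser) — missense.
Synonymous: 0 of 5.

0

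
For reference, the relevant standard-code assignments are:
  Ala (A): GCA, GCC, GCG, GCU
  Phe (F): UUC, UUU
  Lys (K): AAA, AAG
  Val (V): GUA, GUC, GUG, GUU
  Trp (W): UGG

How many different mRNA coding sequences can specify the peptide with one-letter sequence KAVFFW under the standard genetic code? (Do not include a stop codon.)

128

Lys: 2 codons.
Ala: 4 codons.
Val: 4 codons.
Phe: 2 codons.
Phe: 2 codons.
Trp: 1 codon.
2 × 4 × 4 × 2 × 2 × 1 = 128.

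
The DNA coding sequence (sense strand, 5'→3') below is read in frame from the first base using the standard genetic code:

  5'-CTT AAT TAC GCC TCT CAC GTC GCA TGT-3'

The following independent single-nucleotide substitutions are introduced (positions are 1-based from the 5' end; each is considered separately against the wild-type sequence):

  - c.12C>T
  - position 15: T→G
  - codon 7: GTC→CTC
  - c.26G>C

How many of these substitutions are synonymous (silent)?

Codon 4: GCC (Ala) → GCT (Ala) — synonymous.
Codon 5: TCT (Ser) → TCG (Ser) — synonymous.
Codon 7: GTC (Val) → CTC (Leu) — missense.
Codon 9: TGT (Cys) → TCT (Ser) — missense.
Synonymous: 2 of 4.

2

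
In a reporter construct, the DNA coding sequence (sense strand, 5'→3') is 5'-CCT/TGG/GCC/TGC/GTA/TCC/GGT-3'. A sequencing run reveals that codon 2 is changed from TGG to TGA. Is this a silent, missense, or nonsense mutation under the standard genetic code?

nonsense

Position 6 falls in codon 2: TGG → Trp.
After the substitution the codon is TGA → Stop.
The new codon is a stop codon, so this is a nonsense mutation.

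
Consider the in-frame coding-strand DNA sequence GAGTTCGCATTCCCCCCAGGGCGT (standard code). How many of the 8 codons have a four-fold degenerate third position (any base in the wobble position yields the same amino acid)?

5

Codon 1 GAG (Glu): third position 2-fold.
Codon 2 TTC (Phe): third position 2-fold.
Codon 3 GCA (Ala): third position 4-fold.
Codon 4 TTC (Phe): third position 2-fold.
Codon 5 CCC (Pro): third position 4-fold.
Codon 6 CCA (Pro): third position 4-fold.
Codon 7 GGG (Gly): third position 4-fold.
Codon 8 CGT (Arg): third position 4-fold.
Four-fold degenerate third positions: 5.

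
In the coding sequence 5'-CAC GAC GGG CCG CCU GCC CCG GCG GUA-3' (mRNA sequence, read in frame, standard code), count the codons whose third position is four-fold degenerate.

Codon 1 CAC (His): third position 2-fold.
Codon 2 GAC (Asp): third position 2-fold.
Codon 3 GGG (Gly): third position 4-fold.
Codon 4 CCG (Pro): third position 4-fold.
Codon 5 CCU (Pro): third position 4-fold.
Codon 6 GCC (Ala): third position 4-fold.
Codon 7 CCG (Pro): third position 4-fold.
Codon 8 GCG (Ala): third position 4-fold.
Codon 9 GUA (Val): third position 4-fold.
Four-fold degenerate third positions: 7.

7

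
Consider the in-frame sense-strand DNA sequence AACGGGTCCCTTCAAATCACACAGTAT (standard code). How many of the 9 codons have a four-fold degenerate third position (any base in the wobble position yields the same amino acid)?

Codon 1 AAC (Asn): third position 2-fold.
Codon 2 GGG (Gly): third position 4-fold.
Codon 3 TCC (Ser): third position 4-fold.
Codon 4 CTT (Leu): third position 4-fold.
Codon 5 CAA (Gln): third position 2-fold.
Codon 6 ATC (Ile): third position 3-fold.
Codon 7 ACA (Thr): third position 4-fold.
Codon 8 CAG (Gln): third position 2-fold.
Codon 9 TAT (Tyr): third position 2-fold.
Four-fold degenerate third positions: 4.

4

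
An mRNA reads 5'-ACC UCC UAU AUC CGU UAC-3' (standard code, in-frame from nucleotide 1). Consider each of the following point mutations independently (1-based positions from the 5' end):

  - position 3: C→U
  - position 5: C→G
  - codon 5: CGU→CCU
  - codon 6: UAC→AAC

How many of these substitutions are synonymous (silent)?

Codon 1: ACC (Thr) → ACU (Thr) — synonymous.
Codon 2: UCC (Ser) → UGC (Cys) — missense.
Codon 5: CGU (Arg) → CCU (Pro) — missense.
Codon 6: UAC (Tyr) → AAC (Asn) — missense.
Synonymous: 1 of 4.

1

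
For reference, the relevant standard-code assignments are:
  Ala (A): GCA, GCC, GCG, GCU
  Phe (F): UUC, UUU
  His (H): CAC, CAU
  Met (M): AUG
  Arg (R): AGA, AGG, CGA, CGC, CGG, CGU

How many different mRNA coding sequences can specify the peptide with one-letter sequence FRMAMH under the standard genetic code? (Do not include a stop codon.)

Phe: 2 codons.
Arg: 6 codons.
Met: 1 codon.
Ala: 4 codons.
Met: 1 codon.
His: 2 codons.
2 × 6 × 1 × 4 × 1 × 2 = 96.

96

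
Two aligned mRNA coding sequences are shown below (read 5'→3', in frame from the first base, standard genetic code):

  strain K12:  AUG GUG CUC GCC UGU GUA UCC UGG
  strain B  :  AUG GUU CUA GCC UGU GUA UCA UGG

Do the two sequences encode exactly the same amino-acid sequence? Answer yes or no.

Codon 1: AUG Met / AUG Met — identical.
Codon 2: GUG Val / GUU Val — synonymous.
Codon 3: CUC Leu / CUA Leu — synonymous.
Codon 4: GCC Ala / GCC Ala — identical.
Codon 5: UGU Cys / UGU Cys — identical.
Codon 6: GUA Val / GUA Val — identical.
Codon 7: UCC Ser / UCA Ser — synonymous.
Codon 8: UGG Trp / UGG Trp — identical.
Nonsynonymous differences: 0 → same protein.

yes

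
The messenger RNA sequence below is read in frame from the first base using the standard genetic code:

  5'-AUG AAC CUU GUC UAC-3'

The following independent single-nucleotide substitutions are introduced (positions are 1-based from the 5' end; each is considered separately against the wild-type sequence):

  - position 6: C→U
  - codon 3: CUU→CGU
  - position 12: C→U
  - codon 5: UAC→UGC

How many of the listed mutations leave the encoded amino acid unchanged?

2

Codon 2: AAC (Asn) → AAU (Asn) — synonymous.
Codon 3: CUU (Leu) → CGU (Arg) — missense.
Codon 4: GUC (Val) → GUU (Val) — synonymous.
Codon 5: UAC (Tyr) → UGC (Cys) — missense.
Synonymous: 2 of 4.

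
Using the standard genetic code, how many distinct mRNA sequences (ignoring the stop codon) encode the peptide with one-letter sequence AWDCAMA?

256

Ala: 4 codons.
Trp: 1 codon.
Asp: 2 codons.
Cys: 2 codons.
Ala: 4 codons.
Met: 1 codon.
Ala: 4 codons.
4 × 1 × 2 × 2 × 4 × 1 × 4 = 256.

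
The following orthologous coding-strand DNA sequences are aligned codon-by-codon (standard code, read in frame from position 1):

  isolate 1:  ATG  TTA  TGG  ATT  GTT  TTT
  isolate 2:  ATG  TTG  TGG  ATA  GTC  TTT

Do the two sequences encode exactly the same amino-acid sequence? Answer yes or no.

yes

Codon 1: ATG Met / ATG Met — identical.
Codon 2: TTA Leu / TTG Leu — synonymous.
Codon 3: TGG Trp / TGG Trp — identical.
Codon 4: ATT Ile / ATA Ile — synonymous.
Codon 5: GTT Val / GTC Val — synonymous.
Codon 6: TTT Phe / TTT Phe — identical.
Nonsynonymous differences: 0 → same protein.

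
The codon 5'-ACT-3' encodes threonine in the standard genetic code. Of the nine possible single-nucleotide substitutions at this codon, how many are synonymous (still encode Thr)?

Position 1: none → 0 synonymous.
Position 2: none → 0 synonymous.
Position 3: ACC, ACA, ACG → 3 synonymous.
Total: 0 + 0 + 3 = 3.

3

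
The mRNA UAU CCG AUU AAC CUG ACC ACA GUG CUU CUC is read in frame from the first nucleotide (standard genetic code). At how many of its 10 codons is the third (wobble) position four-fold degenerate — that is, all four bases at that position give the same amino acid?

Codon 1 UAU (Tyr): third position 2-fold.
Codon 2 CCG (Pro): third position 4-fold.
Codon 3 AUU (Ile): third position 3-fold.
Codon 4 AAC (Asn): third position 2-fold.
Codon 5 CUG (Leu): third position 4-fold.
Codon 6 ACC (Thr): third position 4-fold.
Codon 7 ACA (Thr): third position 4-fold.
Codon 8 GUG (Val): third position 4-fold.
Codon 9 CUU (Leu): third position 4-fold.
Codon 10 CUC (Leu): third position 4-fold.
Four-fold degenerate third positions: 7.

7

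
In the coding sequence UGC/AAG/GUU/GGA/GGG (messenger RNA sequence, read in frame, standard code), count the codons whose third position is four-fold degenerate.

3

Codon 1 UGC (Cys): third position 2-fold.
Codon 2 AAG (Lys): third position 2-fold.
Codon 3 GUU (Val): third position 4-fold.
Codon 4 GGA (Gly): third position 4-fold.
Codon 5 GGG (Gly): third position 4-fold.
Four-fold degenerate third positions: 3.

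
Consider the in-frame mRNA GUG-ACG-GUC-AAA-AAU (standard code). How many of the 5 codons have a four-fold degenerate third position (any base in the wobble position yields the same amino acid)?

Codon 1 GUG (Val): third position 4-fold.
Codon 2 ACG (Thr): third position 4-fold.
Codon 3 GUC (Val): third position 4-fold.
Codon 4 AAA (Lys): third position 2-fold.
Codon 5 AAU (Asn): third position 2-fold.
Four-fold degenerate third positions: 3.

3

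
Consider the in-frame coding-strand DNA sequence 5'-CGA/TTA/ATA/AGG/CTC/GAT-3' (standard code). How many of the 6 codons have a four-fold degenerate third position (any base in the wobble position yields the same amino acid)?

2

Codon 1 CGA (Arg): third position 4-fold.
Codon 2 TTA (Leu): third position 2-fold.
Codon 3 ATA (Ile): third position 3-fold.
Codon 4 AGG (Arg): third position 2-fold.
Codon 5 CTC (Leu): third position 4-fold.
Codon 6 GAT (Asp): third position 2-fold.
Four-fold degenerate third positions: 2.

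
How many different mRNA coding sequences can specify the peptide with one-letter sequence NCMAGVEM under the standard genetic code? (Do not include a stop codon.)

512

Asn: 2 codons.
Cys: 2 codons.
Met: 1 codon.
Ala: 4 codons.
Gly: 4 codons.
Val: 4 codons.
Glu: 2 codons.
Met: 1 codon.
2 × 2 × 1 × 4 × 4 × 4 × 2 × 1 = 512.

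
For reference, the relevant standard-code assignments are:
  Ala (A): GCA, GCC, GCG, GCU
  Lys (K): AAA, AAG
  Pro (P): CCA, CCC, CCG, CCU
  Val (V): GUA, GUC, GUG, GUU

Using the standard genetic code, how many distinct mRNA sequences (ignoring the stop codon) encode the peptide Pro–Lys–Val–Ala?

Pro: 4 codons.
Lys: 2 codons.
Val: 4 codons.
Ala: 4 codons.
4 × 2 × 4 × 4 = 128.

128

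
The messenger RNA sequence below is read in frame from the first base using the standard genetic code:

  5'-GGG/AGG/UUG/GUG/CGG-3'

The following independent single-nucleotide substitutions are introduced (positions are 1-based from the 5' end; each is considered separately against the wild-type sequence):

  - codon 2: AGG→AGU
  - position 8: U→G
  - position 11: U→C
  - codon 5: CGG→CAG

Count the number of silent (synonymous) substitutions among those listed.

Codon 2: AGG (Arg) → AGU (Ser) — missense.
Codon 3: UUG (Leu) → UGG (Trp) — missense.
Codon 4: GUG (Val) → GCG (Ala) — missense.
Codon 5: CGG (Arg) → CAG (Gln) — missense.
Synonymous: 0 of 4.

0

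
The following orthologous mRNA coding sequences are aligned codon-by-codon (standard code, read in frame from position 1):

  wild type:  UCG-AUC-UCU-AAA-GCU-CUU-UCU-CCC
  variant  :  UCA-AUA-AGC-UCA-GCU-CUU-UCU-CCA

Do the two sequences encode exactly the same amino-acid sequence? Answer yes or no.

no

Codon 1: UCG Ser / UCA Ser — synonymous.
Codon 2: AUC Ile / AUA Ile — synonymous.
Codon 3: UCU Ser / AGC Ser — synonymous.
Codon 4: AAA Lys / UCA Ser — nonsynonymous.
Codon 5: GCU Ala / GCU Ala — identical.
Codon 6: CUU Leu / CUU Leu — identical.
Codon 7: UCU Ser / UCU Ser — identical.
Codon 8: CCC Pro / CCA Pro — synonymous.
Nonsynonymous differences: 1 → different protein.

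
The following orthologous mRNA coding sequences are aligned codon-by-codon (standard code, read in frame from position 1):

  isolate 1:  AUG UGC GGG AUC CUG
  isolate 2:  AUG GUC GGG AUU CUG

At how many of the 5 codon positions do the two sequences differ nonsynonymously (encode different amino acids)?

Codon 1: AUG Met / AUG Met — identical.
Codon 2: UGC Cys / GUC Val — nonsynonymous.
Codon 3: GGG Gly / GGG Gly — identical.
Codon 4: AUC Ile / AUU Ile — synonymous.
Codon 5: CUG Leu / CUG Leu — identical.
Nonsynonymous differences: 1.

1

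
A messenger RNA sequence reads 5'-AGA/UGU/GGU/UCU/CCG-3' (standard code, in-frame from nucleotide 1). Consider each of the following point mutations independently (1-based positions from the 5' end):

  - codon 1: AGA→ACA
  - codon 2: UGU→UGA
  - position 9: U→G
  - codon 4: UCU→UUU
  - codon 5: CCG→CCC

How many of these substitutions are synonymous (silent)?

2

Codon 1: AGA (Arg) → ACA (Thr) — missense.
Codon 2: UGU (Cys) → UGA (Stop) — nonsense.
Codon 3: GGU (Gly) → GGG (Gly) — synonymous.
Codon 4: UCU (Ser) → UUU (Phe) — missense.
Codon 5: CCG (Pro) → CCC (Pro) — synonymous.
Synonymous: 2 of 5.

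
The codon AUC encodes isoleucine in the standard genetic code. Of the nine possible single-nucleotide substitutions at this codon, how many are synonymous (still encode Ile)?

Position 1: none → 0 synonymous.
Position 2: none → 0 synonymous.
Position 3: AUU, AUA → 2 synonymous.
Total: 0 + 0 + 2 = 2.

2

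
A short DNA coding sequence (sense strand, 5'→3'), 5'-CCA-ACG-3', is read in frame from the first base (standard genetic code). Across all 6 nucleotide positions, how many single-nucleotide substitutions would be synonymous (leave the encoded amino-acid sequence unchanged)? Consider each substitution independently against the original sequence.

6

Codon 1 (CCA, Pro): 3 synonymous substitutions.
Codon 2 (ACG, Thr): 3 synonymous substitutions.
Total: 3 + 3 = 6.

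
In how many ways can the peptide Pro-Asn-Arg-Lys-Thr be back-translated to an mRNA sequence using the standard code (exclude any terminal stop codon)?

Pro: 4 codons.
Asn: 2 codons.
Arg: 6 codons.
Lys: 2 codons.
Thr: 4 codons.
4 × 2 × 6 × 2 × 4 = 384.

384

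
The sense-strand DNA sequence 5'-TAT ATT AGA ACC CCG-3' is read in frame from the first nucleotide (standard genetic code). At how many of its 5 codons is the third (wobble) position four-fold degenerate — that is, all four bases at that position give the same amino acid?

Codon 1 TAT (Tyr): third position 2-fold.
Codon 2 ATT (Ile): third position 3-fold.
Codon 3 AGA (Arg): third position 2-fold.
Codon 4 ACC (Thr): third position 4-fold.
Codon 5 CCG (Pro): third position 4-fold.
Four-fold degenerate third positions: 2.

2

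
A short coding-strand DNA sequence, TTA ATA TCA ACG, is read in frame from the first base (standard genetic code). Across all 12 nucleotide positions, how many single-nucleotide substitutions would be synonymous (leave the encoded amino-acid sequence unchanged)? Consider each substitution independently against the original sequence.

10

Codon 1 (TTA, Leu): 2 synonymous substitutions.
Codon 2 (ATA, Ile): 2 synonymous substitutions.
Codon 3 (TCA, Ser): 3 synonymous substitutions.
Codon 4 (ACG, Thr): 3 synonymous substitutions.
Total: 2 + 2 + 3 + 3 = 10.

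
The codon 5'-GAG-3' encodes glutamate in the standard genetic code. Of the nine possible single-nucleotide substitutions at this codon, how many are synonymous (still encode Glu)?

1

Position 1: none → 0 synonymous.
Position 2: none → 0 synonymous.
Position 3: GAA → 1 synonymous.
Total: 0 + 0 + 1 = 1.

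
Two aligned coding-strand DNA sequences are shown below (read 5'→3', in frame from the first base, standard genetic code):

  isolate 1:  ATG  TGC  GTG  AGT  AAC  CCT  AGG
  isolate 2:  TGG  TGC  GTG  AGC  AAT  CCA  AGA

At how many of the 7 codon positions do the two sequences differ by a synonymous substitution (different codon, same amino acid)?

4

Codon 1: ATG Met / TGG Trp — nonsynonymous.
Codon 2: TGC Cys / TGC Cys — identical.
Codon 3: GTG Val / GTG Val — identical.
Codon 4: AGT Ser / AGC Ser — synonymous.
Codon 5: AAC Asn / AAT Asn — synonymous.
Codon 6: CCT Pro / CCA Pro — synonymous.
Codon 7: AGG Arg / AGA Arg — synonymous.
Synonymous differences: 4.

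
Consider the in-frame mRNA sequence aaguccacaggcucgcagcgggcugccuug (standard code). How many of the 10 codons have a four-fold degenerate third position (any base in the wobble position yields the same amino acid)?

Codon 1 AAG (Lys): third position 2-fold.
Codon 2 UCC (Ser): third position 4-fold.
Codon 3 ACA (Thr): third position 4-fold.
Codon 4 GGC (Gly): third position 4-fold.
Codon 5 UCG (Ser): third position 4-fold.
Codon 6 CAG (Gln): third position 2-fold.
Codon 7 CGG (Arg): third position 4-fold.
Codon 8 GCU (Ala): third position 4-fold.
Codon 9 GCC (Ala): third position 4-fold.
Codon 10 UUG (Leu): third position 2-fold.
Four-fold degenerate third positions: 7.

7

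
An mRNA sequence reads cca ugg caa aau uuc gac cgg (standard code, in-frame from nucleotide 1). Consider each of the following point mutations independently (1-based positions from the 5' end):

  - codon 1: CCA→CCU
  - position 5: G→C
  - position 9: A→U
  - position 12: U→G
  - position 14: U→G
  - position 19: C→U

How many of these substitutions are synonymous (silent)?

1

Codon 1: CCA (Pro) → CCU (Pro) — synonymous.
Codon 2: UGG (Trp) → UCG (Ser) — missense.
Codon 3: CAA (Gln) → CAU (His) — missense.
Codon 4: AAU (Asn) → AAG (Lys) — missense.
Codon 5: UUC (Phe) → UGC (Cys) — missense.
Codon 7: CGG (Arg) → UGG (Trp) — missense.
Synonymous: 1 of 6.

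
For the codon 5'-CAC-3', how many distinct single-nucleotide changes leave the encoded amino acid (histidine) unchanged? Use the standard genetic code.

1

Position 1: none → 0 synonymous.
Position 2: none → 0 synonymous.
Position 3: CAU → 1 synonymous.
Total: 0 + 0 + 1 = 1.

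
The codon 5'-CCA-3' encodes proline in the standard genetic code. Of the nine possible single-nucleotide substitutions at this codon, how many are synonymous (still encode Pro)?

3

Position 1: none → 0 synonymous.
Position 2: none → 0 synonymous.
Position 3: CCU, CCC, CCG → 3 synonymous.
Total: 0 + 0 + 3 = 3.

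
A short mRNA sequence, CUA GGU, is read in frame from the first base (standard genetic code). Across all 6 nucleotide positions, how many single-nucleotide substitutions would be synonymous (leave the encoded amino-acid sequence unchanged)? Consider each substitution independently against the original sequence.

Codon 1 (CUA, Leu): 4 synonymous substitutions.
Codon 2 (GGU, Gly): 3 synonymous substitutions.
Total: 4 + 3 = 7.

7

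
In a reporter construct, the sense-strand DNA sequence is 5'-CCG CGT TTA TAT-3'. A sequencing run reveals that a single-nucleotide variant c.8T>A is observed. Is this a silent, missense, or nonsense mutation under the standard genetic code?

Position 8 falls in codon 3: TTA → Leu.
After the substitution the codon is TAA → Stop.
The new codon is a stop codon, so this is a nonsense mutation.

nonsense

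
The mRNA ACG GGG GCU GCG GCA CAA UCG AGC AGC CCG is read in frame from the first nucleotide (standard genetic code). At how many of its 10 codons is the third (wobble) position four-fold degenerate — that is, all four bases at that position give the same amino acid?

7

Codon 1 ACG (Thr): third position 4-fold.
Codon 2 GGG (Gly): third position 4-fold.
Codon 3 GCU (Ala): third position 4-fold.
Codon 4 GCG (Ala): third position 4-fold.
Codon 5 GCA (Ala): third position 4-fold.
Codon 6 CAA (Gln): third position 2-fold.
Codon 7 UCG (Ser): third position 4-fold.
Codon 8 AGC (Ser): third position 2-fold.
Codon 9 AGC (Ser): third position 2-fold.
Codon 10 CCG (Pro): third position 4-fold.
Four-fold degenerate third positions: 7.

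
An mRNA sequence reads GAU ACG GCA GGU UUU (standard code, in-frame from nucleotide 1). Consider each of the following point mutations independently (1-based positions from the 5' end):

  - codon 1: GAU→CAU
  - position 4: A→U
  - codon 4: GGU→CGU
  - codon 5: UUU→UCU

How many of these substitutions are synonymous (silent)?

0

Codon 1: GAU (Asp) → CAU (His) — missense.
Codon 2: ACG (Thr) → UCG (Ser) — missense.
Codon 4: GGU (Gly) → CGU (Arg) — missense.
Codon 5: UUU (Phe) → UCU (Ser) — missense.
Synonymous: 0 of 4.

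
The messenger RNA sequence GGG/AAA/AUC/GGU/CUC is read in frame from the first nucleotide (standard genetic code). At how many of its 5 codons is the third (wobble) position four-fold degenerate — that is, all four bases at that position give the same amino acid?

Codon 1 GGG (Gly): third position 4-fold.
Codon 2 AAA (Lys): third position 2-fold.
Codon 3 AUC (Ile): third position 3-fold.
Codon 4 GGU (Gly): third position 4-fold.
Codon 5 CUC (Leu): third position 4-fold.
Four-fold degenerate third positions: 3.

3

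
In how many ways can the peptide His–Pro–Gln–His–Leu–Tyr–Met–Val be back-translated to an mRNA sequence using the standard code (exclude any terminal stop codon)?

His: 2 codons.
Pro: 4 codons.
Gln: 2 codons.
His: 2 codons.
Leu: 6 codons.
Tyr: 2 codons.
Met: 1 codon.
Val: 4 codons.
2 × 4 × 2 × 2 × 6 × 2 × 1 × 4 = 1536.

1536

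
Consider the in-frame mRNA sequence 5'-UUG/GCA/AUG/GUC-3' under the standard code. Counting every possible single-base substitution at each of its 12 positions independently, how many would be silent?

Codon 1 (UUG, Leu): 2 synonymous substitutions.
Codon 2 (GCA, Ala): 3 synonymous substitutions.
Codon 3 (AUG, Met): 0 synonymous substitutions.
Codon 4 (GUC, Val): 3 synonymous substitutions.
Total: 2 + 3 + 0 + 3 = 8.

8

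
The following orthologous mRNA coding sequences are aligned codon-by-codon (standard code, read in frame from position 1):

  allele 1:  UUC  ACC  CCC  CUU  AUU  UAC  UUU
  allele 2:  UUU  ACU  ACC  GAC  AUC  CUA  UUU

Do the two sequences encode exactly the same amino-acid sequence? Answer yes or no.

Codon 1: UUC Phe / UUU Phe — synonymous.
Codon 2: ACC Thr / ACU Thr — synonymous.
Codon 3: CCC Pro / ACC Thr — nonsynonymous.
Codon 4: CUU Leu / GAC Asp — nonsynonymous.
Codon 5: AUU Ile / AUC Ile — synonymous.
Codon 6: UAC Tyr / CUA Leu — nonsynonymous.
Codon 7: UUU Phe / UUU Phe — identical.
Nonsynonymous differences: 3 → different protein.

no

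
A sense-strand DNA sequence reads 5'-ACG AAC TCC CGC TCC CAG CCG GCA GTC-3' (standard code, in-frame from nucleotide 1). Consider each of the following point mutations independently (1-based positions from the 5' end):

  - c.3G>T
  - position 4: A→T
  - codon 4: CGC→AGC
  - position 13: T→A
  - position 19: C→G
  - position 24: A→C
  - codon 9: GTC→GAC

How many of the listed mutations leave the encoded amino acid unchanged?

2

Codon 1: ACG (Thr) → ACT (Thr) — synonymous.
Codon 2: AAC (Asn) → TAC (Tyr) — missense.
Codon 4: CGC (Arg) → AGC (Ser) — missense.
Codon 5: TCC (Ser) → ACC (Thr) — missense.
Codon 7: CCG (Pro) → GCG (Ala) — missense.
Codon 8: GCA (Ala) → GCC (Ala) — synonymous.
Codon 9: GTC (Val) → GAC (Asp) — missense.
Synonymous: 2 of 7.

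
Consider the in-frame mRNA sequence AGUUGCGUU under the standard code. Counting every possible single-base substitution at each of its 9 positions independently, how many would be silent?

5

Codon 1 (AGU, Ser): 1 synonymous substitution.
Codon 2 (UGC, Cys): 1 synonymous substitution.
Codon 3 (GUU, Val): 3 synonymous substitutions.
Total: 1 + 1 + 3 = 5.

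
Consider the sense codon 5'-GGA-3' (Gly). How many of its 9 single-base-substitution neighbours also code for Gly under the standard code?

3

Position 1: none → 0 synonymous.
Position 2: none → 0 synonymous.
Position 3: GGU, GGC, GGG → 3 synonymous.
Total: 0 + 0 + 3 = 3.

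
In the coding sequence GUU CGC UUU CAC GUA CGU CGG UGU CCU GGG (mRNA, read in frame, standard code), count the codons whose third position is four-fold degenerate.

7

Codon 1 GUU (Val): third position 4-fold.
Codon 2 CGC (Arg): third position 4-fold.
Codon 3 UUU (Phe): third position 2-fold.
Codon 4 CAC (His): third position 2-fold.
Codon 5 GUA (Val): third position 4-fold.
Codon 6 CGU (Arg): third position 4-fold.
Codon 7 CGG (Arg): third position 4-fold.
Codon 8 UGU (Cys): third position 2-fold.
Codon 9 CCU (Pro): third position 4-fold.
Codon 10 GGG (Gly): third position 4-fold.
Four-fold degenerate third positions: 7.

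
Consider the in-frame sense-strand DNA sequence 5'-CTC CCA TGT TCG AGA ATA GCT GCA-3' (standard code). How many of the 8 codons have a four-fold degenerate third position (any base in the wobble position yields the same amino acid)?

Codon 1 CTC (Leu): third position 4-fold.
Codon 2 CCA (Pro): third position 4-fold.
Codon 3 TGT (Cys): third position 2-fold.
Codon 4 TCG (Ser): third position 4-fold.
Codon 5 AGA (Arg): third position 2-fold.
Codon 6 ATA (Ile): third position 3-fold.
Codon 7 GCT (Ala): third position 4-fold.
Codon 8 GCA (Ala): third position 4-fold.
Four-fold degenerate third positions: 5.

5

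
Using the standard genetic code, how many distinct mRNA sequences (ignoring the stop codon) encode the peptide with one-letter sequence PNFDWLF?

Pro: 4 codons.
Asn: 2 codons.
Phe: 2 codons.
Asp: 2 codons.
Trp: 1 codon.
Leu: 6 codons.
Phe: 2 codons.
4 × 2 × 2 × 2 × 1 × 6 × 2 = 384.

384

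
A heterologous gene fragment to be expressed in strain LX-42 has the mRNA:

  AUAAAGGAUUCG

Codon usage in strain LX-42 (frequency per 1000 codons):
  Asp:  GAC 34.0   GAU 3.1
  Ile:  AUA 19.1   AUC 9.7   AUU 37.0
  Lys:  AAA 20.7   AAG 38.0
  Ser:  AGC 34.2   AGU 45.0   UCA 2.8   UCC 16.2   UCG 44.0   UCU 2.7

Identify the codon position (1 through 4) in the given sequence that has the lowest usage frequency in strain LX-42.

3

Codon 1 AUA (Ile): 19.1 per 1000.
Codon 2 AAG (Lys): 38.0 per 1000.
Codon 3 GAU (Asp): 3.1 per 1000.
Codon 4 UCG (Ser): 44.0 per 1000.
Lowest frequency is 3.1 at codon 3.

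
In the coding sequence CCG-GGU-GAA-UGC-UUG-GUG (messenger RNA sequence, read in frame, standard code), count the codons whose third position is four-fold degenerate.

3

Codon 1 CCG (Pro): third position 4-fold.
Codon 2 GGU (Gly): third position 4-fold.
Codon 3 GAA (Glu): third position 2-fold.
Codon 4 UGC (Cys): third position 2-fold.
Codon 5 UUG (Leu): third position 2-fold.
Codon 6 GUG (Val): third position 4-fold.
Four-fold degenerate third positions: 3.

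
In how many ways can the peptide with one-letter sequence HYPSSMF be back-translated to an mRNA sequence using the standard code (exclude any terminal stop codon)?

His: 2 codons.
Tyr: 2 codons.
Pro: 4 codons.
Ser: 6 codons.
Ser: 6 codons.
Met: 1 codon.
Phe: 2 codons.
2 × 2 × 4 × 6 × 6 × 1 × 2 = 1152.

1152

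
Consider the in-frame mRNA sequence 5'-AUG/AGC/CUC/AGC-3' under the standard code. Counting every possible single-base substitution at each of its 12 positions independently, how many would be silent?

5

Codon 1 (AUG, Met): 0 synonymous substitutions.
Codon 2 (AGC, Ser): 1 synonymous substitution.
Codon 3 (CUC, Leu): 3 synonymous substitutions.
Codon 4 (AGC, Ser): 1 synonymous substitution.
Total: 0 + 1 + 3 + 1 = 5.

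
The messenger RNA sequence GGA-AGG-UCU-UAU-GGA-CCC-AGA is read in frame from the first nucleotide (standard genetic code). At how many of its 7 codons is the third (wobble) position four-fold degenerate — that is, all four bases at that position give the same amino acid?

4

Codon 1 GGA (Gly): third position 4-fold.
Codon 2 AGG (Arg): third position 2-fold.
Codon 3 UCU (Ser): third position 4-fold.
Codon 4 UAU (Tyr): third position 2-fold.
Codon 5 GGA (Gly): third position 4-fold.
Codon 6 CCC (Pro): third position 4-fold.
Codon 7 AGA (Arg): third position 2-fold.
Four-fold degenerate third positions: 4.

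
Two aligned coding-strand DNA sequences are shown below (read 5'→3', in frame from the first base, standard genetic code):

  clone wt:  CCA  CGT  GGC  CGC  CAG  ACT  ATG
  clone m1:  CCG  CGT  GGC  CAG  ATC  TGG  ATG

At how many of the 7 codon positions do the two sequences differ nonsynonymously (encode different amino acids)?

3

Codon 1: CCA Pro / CCG Pro — synonymous.
Codon 2: CGT Arg / CGT Arg — identical.
Codon 3: GGC Gly / GGC Gly — identical.
Codon 4: CGC Arg / CAG Gln — nonsynonymous.
Codon 5: CAG Gln / ATC Ile — nonsynonymous.
Codon 6: ACT Thr / TGG Trp — nonsynonymous.
Codon 7: ATG Met / ATG Met — identical.
Nonsynonymous differences: 3.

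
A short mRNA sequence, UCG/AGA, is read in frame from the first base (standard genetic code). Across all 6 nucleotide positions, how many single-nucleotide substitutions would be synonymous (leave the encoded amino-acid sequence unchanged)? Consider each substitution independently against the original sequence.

Codon 1 (UCG, Ser): 3 synonymous substitutions.
Codon 2 (AGA, Arg): 2 synonymous substitutions.
Total: 3 + 2 = 5.

5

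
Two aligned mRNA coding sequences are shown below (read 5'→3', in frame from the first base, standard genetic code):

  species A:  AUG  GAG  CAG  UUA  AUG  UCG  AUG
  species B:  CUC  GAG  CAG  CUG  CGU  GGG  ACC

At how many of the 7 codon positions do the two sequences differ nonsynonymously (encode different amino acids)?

Codon 1: AUG Met / CUC Leu — nonsynonymous.
Codon 2: GAG Glu / GAG Glu — identical.
Codon 3: CAG Gln / CAG Gln — identical.
Codon 4: UUA Leu / CUG Leu — synonymous.
Codon 5: AUG Met / CGU Arg — nonsynonymous.
Codon 6: UCG Ser / GGG Gly — nonsynonymous.
Codon 7: AUG Met / ACC Thr — nonsynonymous.
Nonsynonymous differences: 4.

4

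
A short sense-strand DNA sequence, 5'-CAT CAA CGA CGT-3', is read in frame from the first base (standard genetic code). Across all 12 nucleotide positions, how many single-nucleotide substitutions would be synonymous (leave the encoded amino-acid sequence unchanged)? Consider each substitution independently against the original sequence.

Codon 1 (CAT, His): 1 synonymous substitution.
Codon 2 (CAA, Gln): 1 synonymous substitution.
Codon 3 (CGA, Arg): 4 synonymous substitutions.
Codon 4 (CGT, Arg): 3 synonymous substitutions.
Total: 1 + 1 + 4 + 3 = 9.

9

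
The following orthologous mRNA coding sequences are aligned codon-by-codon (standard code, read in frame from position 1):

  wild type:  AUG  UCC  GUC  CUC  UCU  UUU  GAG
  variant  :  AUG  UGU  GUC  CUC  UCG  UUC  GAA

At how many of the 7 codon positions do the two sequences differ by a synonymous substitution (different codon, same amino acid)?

Codon 1: AUG Met / AUG Met — identical.
Codon 2: UCC Ser / UGU Cys — nonsynonymous.
Codon 3: GUC Val / GUC Val — identical.
Codon 4: CUC Leu / CUC Leu — identical.
Codon 5: UCU Ser / UCG Ser — synonymous.
Codon 6: UUU Phe / UUC Phe — synonymous.
Codon 7: GAG Glu / GAA Glu — synonymous.
Synonymous differences: 3.

3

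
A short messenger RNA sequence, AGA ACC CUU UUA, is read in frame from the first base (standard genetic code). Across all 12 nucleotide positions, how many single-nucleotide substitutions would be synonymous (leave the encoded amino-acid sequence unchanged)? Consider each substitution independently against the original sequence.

Codon 1 (AGA, Arg): 2 synonymous substitutions.
Codon 2 (ACC, Thr): 3 synonymous substitutions.
Codon 3 (CUU, Leu): 3 synonymous substitutions.
Codon 4 (UUA, Leu): 2 synonymous substitutions.
Total: 2 + 3 + 3 + 2 = 10.

10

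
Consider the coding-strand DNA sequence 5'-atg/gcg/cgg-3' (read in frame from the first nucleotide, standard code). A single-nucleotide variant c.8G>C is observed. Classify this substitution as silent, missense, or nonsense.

missense

Position 8 falls in codon 3: CGG → Arg.
After the substitution the codon is CCG → Pro.
Arg ≠ Pro, so this is a missense mutation.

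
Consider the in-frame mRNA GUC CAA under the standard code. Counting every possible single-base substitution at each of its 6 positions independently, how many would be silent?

4

Codon 1 (GUC, Val): 3 synonymous substitutions.
Codon 2 (CAA, Gln): 1 synonymous substitution.
Total: 3 + 1 = 4.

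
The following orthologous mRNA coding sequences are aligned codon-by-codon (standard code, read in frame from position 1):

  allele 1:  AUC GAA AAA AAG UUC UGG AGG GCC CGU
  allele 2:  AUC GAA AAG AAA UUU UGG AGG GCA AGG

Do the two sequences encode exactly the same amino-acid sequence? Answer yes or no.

Codon 1: AUC Ile / AUC Ile — identical.
Codon 2: GAA Glu / GAA Glu — identical.
Codon 3: AAA Lys / AAG Lys — synonymous.
Codon 4: AAG Lys / AAA Lys — synonymous.
Codon 5: UUC Phe / UUU Phe — synonymous.
Codon 6: UGG Trp / UGG Trp — identical.
Codon 7: AGG Arg / AGG Arg — identical.
Codon 8: GCC Ala / GCA Ala — synonymous.
Codon 9: CGU Arg / AGG Arg — synonymous.
Nonsynonymous differences: 0 → same protein.

yes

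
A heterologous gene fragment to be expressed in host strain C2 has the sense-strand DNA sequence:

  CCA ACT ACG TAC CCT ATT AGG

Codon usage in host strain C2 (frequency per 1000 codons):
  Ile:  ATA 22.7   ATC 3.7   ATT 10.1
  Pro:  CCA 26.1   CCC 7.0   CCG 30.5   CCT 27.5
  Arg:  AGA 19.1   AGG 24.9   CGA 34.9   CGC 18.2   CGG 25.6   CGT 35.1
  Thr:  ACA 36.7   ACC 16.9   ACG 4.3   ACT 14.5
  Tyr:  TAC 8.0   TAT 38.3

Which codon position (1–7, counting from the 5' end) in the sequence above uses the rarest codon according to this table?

Codon 1 CCA (Pro): 26.1 per 1000.
Codon 2 ACT (Thr): 14.5 per 1000.
Codon 3 ACG (Thr): 4.3 per 1000.
Codon 4 TAC (Tyr): 8.0 per 1000.
Codon 5 CCT (Pro): 27.5 per 1000.
Codon 6 ATT (Ile): 10.1 per 1000.
Codon 7 AGG (Arg): 24.9 per 1000.
Lowest frequency is 4.3 at codon 3.

3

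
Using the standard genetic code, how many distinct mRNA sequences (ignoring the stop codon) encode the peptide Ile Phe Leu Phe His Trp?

Ile: 3 codons.
Phe: 2 codons.
Leu: 6 codons.
Phe: 2 codons.
His: 2 codons.
Trp: 1 codon.
3 × 2 × 6 × 2 × 2 × 1 = 144.

144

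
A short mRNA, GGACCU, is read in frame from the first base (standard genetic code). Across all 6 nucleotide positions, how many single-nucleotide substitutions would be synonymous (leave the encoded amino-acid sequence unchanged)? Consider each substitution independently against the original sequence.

Codon 1 (GGA, Gly): 3 synonymous substitutions.
Codon 2 (CCU, Pro): 3 synonymous substitutions.
Total: 3 + 3 = 6.

6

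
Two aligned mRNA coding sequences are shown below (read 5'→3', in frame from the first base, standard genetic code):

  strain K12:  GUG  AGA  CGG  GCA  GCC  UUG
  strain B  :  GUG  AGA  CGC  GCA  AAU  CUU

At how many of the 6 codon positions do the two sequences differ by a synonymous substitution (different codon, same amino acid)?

Codon 1: GUG Val / GUG Val — identical.
Codon 2: AGA Arg / AGA Arg — identical.
Codon 3: CGG Arg / CGC Arg — synonymous.
Codon 4: GCA Ala / GCA Ala — identical.
Codon 5: GCC Ala / AAU Asn — nonsynonymous.
Codon 6: UUG Leu / CUU Leu — synonymous.
Synonymous differences: 2.

2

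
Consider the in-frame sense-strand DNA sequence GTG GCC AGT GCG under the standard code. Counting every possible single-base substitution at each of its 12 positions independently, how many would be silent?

10

Codon 1 (GTG, Val): 3 synonymous substitutions.
Codon 2 (GCC, Ala): 3 synonymous substitutions.
Codon 3 (AGT, Ser): 1 synonymous substitution.
Codon 4 (GCG, Ala): 3 synonymous substitutions.
Total: 3 + 3 + 1 + 3 = 10.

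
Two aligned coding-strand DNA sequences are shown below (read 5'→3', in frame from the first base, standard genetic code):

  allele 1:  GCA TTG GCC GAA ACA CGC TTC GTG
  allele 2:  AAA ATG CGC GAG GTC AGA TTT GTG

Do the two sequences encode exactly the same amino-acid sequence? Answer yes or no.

no

Codon 1: GCA Ala / AAA Lys — nonsynonymous.
Codon 2: TTG Leu / ATG Met — nonsynonymous.
Codon 3: GCC Ala / CGC Arg — nonsynonymous.
Codon 4: GAA Glu / GAG Glu — synonymous.
Codon 5: ACA Thr / GTC Val — nonsynonymous.
Codon 6: CGC Arg / AGA Arg — synonymous.
Codon 7: TTC Phe / TTT Phe — synonymous.
Codon 8: GTG Val / GTG Val — identical.
Nonsynonymous differences: 4 → different protein.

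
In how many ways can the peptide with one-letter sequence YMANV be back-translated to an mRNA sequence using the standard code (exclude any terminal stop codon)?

Tyr: 2 codons.
Met: 1 codon.
Ala: 4 codons.
Asn: 2 codons.
Val: 4 codons.
2 × 1 × 4 × 2 × 4 = 64.

64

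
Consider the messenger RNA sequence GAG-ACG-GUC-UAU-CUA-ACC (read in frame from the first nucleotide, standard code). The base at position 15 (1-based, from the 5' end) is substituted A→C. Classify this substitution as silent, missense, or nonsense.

silent

Position 15 falls in codon 5: CUA → Leu.
After the substitution the codon is CUC → Leu.
Both encode Leu, so the change is synonymous.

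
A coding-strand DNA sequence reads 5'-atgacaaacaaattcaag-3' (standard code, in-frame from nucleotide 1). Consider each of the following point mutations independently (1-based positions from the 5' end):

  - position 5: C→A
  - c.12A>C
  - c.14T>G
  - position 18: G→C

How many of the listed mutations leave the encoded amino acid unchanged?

Codon 2: ACA (Thr) → AAA (Lys) — missense.
Codon 4: AAA (Lys) → AAC (Asn) — missense.
Codon 5: TTC (Phe) → TGC (Cys) — missense.
Codon 6: AAG (Lys) → AAC (Asn) — missense.
Synonymous: 0 of 4.

0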